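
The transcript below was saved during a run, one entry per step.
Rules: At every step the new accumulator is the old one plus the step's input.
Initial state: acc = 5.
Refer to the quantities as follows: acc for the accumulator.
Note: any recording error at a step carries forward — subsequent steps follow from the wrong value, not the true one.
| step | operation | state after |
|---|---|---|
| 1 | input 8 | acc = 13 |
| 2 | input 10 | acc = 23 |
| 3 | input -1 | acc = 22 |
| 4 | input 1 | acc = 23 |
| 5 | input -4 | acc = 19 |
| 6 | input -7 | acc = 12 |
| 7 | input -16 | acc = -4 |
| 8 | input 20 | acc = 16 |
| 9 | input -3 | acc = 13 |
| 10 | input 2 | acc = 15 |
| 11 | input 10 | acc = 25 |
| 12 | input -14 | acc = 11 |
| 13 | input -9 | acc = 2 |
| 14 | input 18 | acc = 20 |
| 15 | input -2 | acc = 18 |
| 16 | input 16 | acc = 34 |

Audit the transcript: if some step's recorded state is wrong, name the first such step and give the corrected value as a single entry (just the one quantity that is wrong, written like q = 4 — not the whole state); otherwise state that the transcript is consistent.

no error

step 1: acc = 5 + 8 = 13 -> no discrepancy
step 2: acc = 13 + 10 = 23 -> same as recorded
step 3: acc = 23 + -1 = 22 -> same as recorded
step 4: acc = 22 + 1 = 23 -> verified
step 5: acc = 23 + -4 = 19 -> verified
step 6: acc = 19 + -7 = 12 -> no discrepancy
step 7: acc = 12 + -16 = -4 -> matches
step 8: acc = -4 + 20 = 16 -> verified
step 9: acc = 16 + -3 = 13 -> agrees with the transcript
step 10: acc = 13 + 2 = 15 -> in agreement
step 11: acc = 15 + 10 = 25 -> consistent with the transcript
step 12: acc = 25 + -14 = 11 -> same as recorded
step 13: acc = 11 + -9 = 2 -> exactly as logged
step 14: acc = 2 + 18 = 20 -> matches
step 15: acc = 20 + -2 = 18 -> matches
step 16: acc = 18 + 16 = 34 -> verified
Nothing is out of place; the run is error-free.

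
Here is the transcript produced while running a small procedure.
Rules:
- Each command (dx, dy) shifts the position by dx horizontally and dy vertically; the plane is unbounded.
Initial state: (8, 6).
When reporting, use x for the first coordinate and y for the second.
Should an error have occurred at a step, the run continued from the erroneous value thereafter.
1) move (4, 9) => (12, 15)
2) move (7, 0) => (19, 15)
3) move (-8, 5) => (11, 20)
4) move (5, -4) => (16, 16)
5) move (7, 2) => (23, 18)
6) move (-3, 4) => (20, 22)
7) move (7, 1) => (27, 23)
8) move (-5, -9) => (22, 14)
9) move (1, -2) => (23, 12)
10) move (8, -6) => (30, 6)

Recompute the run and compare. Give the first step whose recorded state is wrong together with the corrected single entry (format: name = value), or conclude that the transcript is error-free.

step 1: x = 8 + (4) = 12, y = 6 + (9) = 15 -> in agreement
step 2: x = 12 + (7) = 19, y = 15 + (0) = 15 -> confirmed correct
step 3: x = 19 + (-8) = 11, y = 15 + (5) = 20 -> consistent with the transcript
step 4: x = 11 + (5) = 16, y = 20 + (-4) = 16 -> checks out
step 5: x = 16 + (7) = 23, y = 16 + (2) = 18 -> agrees with the transcript
step 6: x = 23 + (-3) = 20, y = 18 + (4) = 22 -> confirmed correct
step 7: x = 20 + (7) = 27, y = 22 + (1) = 23 -> in agreement
step 8: x = 27 + (-5) = 22, y = 23 + (-9) = 14 -> verified
step 9: x = 22 + (1) = 23, y = 14 + (-2) = 12 -> verified
step 10: x = 23 + (8) = 31, y = 12 + (-6) = 6 -> this is not what the transcript shows
So the first discrepancy is step 10, where the right value is x = 31.

step 10, x = 31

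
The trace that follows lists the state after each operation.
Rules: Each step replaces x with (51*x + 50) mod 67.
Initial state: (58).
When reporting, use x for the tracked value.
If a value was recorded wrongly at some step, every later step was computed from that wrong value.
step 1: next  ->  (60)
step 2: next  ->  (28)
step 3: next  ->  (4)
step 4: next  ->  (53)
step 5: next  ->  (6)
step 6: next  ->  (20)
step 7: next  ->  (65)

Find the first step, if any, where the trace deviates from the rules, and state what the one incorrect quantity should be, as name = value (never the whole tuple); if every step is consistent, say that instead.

step 6, x = 21

1. x = (51*58 + 50) mod 67 = 60 (exactly as logged)
2. x = (51*60 + 50) mod 67 = 28 (matches)
3. x = (51*28 + 50) mod 67 = 4 (matches)
4. x = (51*4 + 50) mod 67 = 53 (agrees with the trace)
5. x = (51*53 + 50) mod 67 = 6 (agrees with the trace)
6. x = (51*6 + 50) mod 67 = 21 (not what was recorded)
First incorrect step: 6; the correct value is x = 21.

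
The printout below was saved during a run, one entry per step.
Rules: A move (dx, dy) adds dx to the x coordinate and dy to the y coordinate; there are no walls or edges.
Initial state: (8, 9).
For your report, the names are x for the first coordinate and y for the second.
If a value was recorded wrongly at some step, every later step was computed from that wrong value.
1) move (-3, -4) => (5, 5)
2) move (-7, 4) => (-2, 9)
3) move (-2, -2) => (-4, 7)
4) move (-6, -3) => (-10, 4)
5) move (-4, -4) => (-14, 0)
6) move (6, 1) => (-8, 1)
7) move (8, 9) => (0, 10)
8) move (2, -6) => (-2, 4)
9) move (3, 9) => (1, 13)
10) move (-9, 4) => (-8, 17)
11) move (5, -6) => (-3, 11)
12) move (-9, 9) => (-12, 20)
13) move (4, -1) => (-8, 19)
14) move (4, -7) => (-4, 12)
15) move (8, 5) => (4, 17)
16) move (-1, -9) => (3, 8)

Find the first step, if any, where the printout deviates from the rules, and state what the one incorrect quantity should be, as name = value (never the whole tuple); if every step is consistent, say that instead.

step 8, x = 2

Step 1: x = 8 + (-3) = 5, y = 9 + (-4) = 5 — confirmed correct.
Step 2: x = 5 + (-7) = -2, y = 5 + (4) = 9 — checks out.
Step 3: x = -2 + (-2) = -4, y = 9 + (-2) = 7 — in agreement.
Step 4: x = -4 + (-6) = -10, y = 7 + (-3) = 4 — same as recorded.
Step 5: x = -10 + (-4) = -14, y = 4 + (-4) = 0 — in agreement.
Step 6: x = -14 + (6) = -8, y = 0 + (1) = 1 — same as recorded.
Step 7: x = -8 + (8) = 0, y = 1 + (9) = 10 — confirmed correct.
Step 8: x = 0 + (2) = 2, y = 10 + (-6) = 4 — the recorded entry deviates here.
The earliest wrong entry is at step 8: it should read x = 2.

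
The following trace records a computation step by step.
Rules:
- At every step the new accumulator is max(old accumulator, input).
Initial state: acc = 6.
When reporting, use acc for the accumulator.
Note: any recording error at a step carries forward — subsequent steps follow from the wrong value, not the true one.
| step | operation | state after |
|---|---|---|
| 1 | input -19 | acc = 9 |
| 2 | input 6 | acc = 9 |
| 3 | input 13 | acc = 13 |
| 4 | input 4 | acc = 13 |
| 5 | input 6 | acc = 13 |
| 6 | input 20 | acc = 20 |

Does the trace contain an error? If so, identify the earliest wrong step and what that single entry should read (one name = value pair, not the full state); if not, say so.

Recomputing the run from the initial state:
step 1: acc = 6
step 2: acc = 6
step 3: acc = 13
step 4: acc = 13
step 5: acc = 13
step 6: acc = 20
The first disagreement with the trace is at step 1, where the value should be acc = 6.

step 1, acc = 6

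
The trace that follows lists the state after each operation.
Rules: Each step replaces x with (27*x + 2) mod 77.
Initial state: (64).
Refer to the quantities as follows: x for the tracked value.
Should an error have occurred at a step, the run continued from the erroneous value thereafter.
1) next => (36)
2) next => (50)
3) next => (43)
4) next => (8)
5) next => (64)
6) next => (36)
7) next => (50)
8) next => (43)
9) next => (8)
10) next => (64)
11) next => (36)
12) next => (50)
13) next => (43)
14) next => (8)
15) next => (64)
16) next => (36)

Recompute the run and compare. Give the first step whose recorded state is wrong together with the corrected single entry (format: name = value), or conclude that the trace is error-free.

no error

Recomputing the run from the initial state:
step 1: x = 36
step 2: x = 50
step 3: x = 43
step 4: x = 8
step 5: x = 64
step 6: x = 36
step 7: x = 50
step 8: x = 43
step 9: x = 8
step 10: x = 64
step 11: x = 36
step 12: x = 50
step 13: x = 43
step 14: x = 8
step 15: x = 64
step 16: x = 36
This matches the trace at every step.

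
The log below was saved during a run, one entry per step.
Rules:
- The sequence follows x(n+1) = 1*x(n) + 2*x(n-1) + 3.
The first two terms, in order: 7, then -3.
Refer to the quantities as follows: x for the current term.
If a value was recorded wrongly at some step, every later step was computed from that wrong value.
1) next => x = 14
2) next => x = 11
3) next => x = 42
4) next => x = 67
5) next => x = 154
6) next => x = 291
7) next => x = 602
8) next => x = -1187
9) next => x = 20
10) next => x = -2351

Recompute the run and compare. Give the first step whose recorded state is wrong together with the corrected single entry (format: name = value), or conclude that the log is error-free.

Step 1: x = 1*(-3) + (2)*(7) + (3) = 14 — no discrepancy.
Step 2: x = 1*(14) + (2)*(-3) + (3) = 11 — no discrepancy.
Step 3: x = 1*(11) + (2)*(14) + (3) = 42 — consistent with the log.
Step 4: x = 1*(42) + (2)*(11) + (3) = 67 — in agreement.
Step 5: x = 1*(67) + (2)*(42) + (3) = 154 — no discrepancy.
Step 6: x = 1*(154) + (2)*(67) + (3) = 291 — in agreement.
Step 7: x = 1*(291) + (2)*(154) + (3) = 602 — in agreement.
Step 8: x = 1*(602) + (2)*(291) + (3) = 1187 — not what was recorded.
Conclusion: step 8 carries the first error; the entry should be x = 1187.

step 8, x = 1187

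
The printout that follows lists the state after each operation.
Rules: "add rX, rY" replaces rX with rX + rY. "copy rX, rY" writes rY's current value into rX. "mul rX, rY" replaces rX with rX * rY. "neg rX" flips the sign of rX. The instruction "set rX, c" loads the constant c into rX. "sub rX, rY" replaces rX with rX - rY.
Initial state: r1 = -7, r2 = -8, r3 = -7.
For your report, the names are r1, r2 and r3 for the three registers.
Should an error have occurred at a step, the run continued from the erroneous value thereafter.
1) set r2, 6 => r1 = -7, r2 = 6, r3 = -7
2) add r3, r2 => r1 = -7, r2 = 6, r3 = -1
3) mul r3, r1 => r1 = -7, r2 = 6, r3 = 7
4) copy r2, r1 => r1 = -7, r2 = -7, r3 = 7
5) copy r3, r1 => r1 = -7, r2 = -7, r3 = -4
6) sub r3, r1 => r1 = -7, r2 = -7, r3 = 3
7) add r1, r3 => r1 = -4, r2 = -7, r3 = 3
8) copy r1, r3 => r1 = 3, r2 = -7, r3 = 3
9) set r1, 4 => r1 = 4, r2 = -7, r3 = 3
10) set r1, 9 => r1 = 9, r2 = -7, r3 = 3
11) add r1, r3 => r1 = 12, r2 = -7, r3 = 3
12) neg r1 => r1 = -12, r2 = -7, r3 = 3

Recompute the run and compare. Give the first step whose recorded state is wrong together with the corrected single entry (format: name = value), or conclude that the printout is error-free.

step 5, r3 = -7

Recomputing the run from the initial state:
step 1: r1 = -7, r2 = 6, r3 = -7
step 2: r1 = -7, r2 = 6, r3 = -1
step 3: r1 = -7, r2 = 6, r3 = 7
step 4: r1 = -7, r2 = -7, r3 = 7
step 5: r1 = -7, r2 = -7, r3 = -7
step 6: r1 = -7, r2 = -7, r3 = 0
step 7: r1 = -7, r2 = -7, r3 = 0
step 8: r1 = 0, r2 = -7, r3 = 0
step 9: r1 = 4, r2 = -7, r3 = 0
step 10: r1 = 9, r2 = -7, r3 = 0
step 11: r1 = 9, r2 = -7, r3 = 0
step 12: r1 = -9, r2 = -7, r3 = 0
The first disagreement with the printout is at step 5, where the value should be r3 = -7.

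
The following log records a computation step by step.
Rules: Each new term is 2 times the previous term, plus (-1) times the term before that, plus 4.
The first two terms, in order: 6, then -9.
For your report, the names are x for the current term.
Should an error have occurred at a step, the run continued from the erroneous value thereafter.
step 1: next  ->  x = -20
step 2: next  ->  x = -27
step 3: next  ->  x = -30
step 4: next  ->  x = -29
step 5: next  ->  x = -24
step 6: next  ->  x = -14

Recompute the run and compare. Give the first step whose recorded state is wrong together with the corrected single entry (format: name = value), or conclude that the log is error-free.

step 6, x = -15

Step 1: x = 2*(-9) + (-1)*(6) + (4) = -20 — no discrepancy.
Step 2: x = 2*(-20) + (-1)*(-9) + (4) = -27 — exactly as logged.
Step 3: x = 2*(-27) + (-1)*(-20) + (4) = -30 — same as recorded.
Step 4: x = 2*(-30) + (-1)*(-27) + (4) = -29 — agrees with the log.
Step 5: x = 2*(-29) + (-1)*(-30) + (4) = -24 — consistent with the log.
Step 6: x = 2*(-24) + (-1)*(-29) + (4) = -15 — first mismatch against the log.
The audit stops at step 6: the recorded entry is wrong and should be x = -15.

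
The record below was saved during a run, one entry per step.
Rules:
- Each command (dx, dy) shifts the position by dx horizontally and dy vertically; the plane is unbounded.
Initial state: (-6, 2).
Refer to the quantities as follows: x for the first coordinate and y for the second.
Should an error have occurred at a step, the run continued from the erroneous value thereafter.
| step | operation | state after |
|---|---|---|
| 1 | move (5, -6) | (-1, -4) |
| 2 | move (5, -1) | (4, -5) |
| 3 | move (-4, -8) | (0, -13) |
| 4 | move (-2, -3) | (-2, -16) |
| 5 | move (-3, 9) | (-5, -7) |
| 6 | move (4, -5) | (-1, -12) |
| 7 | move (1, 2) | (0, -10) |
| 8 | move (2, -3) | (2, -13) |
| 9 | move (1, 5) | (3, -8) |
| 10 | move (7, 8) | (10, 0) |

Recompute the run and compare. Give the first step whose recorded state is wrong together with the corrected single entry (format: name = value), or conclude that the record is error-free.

no error

Recomputing the run from the initial state:
step 1: x = -1, y = -4
step 2: x = 4, y = -5
step 3: x = 0, y = -13
step 4: x = -2, y = -16
step 5: x = -5, y = -7
step 6: x = -1, y = -12
step 7: x = 0, y = -10
step 8: x = 2, y = -13
step 9: x = 3, y = -8
step 10: x = 10, y = 0
This matches the record at every step.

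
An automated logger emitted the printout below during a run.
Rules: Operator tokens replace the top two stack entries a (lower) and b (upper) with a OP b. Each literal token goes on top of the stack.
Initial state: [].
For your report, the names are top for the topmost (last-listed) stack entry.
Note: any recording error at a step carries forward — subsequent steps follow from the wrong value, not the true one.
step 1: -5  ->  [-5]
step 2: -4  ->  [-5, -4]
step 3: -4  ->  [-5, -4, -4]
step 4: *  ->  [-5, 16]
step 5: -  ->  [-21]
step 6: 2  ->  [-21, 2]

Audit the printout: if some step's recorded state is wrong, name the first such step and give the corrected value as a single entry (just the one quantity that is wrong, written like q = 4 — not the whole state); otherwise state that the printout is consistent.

1. push -5: top = -5 (agrees with the printout)
2. push -4: top = -4 (matches)
3. push -4: top = -4 (exactly as logged)
4. -4 * -4 = 16 (consistent with the printout)
5. -5 - 16 = -21 (no discrepancy)
6. push 2: top = 2 (in agreement)
The recomputation confirms every line.

no error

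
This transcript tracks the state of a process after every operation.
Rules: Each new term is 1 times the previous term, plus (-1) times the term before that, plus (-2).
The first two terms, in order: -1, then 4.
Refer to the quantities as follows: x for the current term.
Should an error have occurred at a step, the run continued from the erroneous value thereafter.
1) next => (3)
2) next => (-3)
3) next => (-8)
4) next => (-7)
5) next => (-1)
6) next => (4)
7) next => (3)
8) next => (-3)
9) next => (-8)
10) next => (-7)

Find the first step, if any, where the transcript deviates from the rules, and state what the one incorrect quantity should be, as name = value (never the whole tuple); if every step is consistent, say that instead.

no error

Step 1: x = 1*(4) + (-1)*(-1) + (-2) = 3 — in agreement.
Step 2: x = 1*(3) + (-1)*(4) + (-2) = -3 — exactly as logged.
Step 3: x = 1*(-3) + (-1)*(3) + (-2) = -8 — in agreement.
Step 4: x = 1*(-8) + (-1)*(-3) + (-2) = -7 — agrees with the transcript.
Step 5: x = 1*(-7) + (-1)*(-8) + (-2) = -1 — exactly as logged.
Step 6: x = 1*(-1) + (-1)*(-7) + (-2) = 4 — exactly as logged.
Step 7: x = 1*(4) + (-1)*(-1) + (-2) = 3 — in agreement.
Step 8: x = 1*(3) + (-1)*(4) + (-2) = -3 — no discrepancy.
Step 9: x = 1*(-3) + (-1)*(3) + (-2) = -8 — matches.
Step 10: x = 1*(-8) + (-1)*(-3) + (-2) = -7 — exactly as logged.
The whole run recomputes cleanly — no discrepancies.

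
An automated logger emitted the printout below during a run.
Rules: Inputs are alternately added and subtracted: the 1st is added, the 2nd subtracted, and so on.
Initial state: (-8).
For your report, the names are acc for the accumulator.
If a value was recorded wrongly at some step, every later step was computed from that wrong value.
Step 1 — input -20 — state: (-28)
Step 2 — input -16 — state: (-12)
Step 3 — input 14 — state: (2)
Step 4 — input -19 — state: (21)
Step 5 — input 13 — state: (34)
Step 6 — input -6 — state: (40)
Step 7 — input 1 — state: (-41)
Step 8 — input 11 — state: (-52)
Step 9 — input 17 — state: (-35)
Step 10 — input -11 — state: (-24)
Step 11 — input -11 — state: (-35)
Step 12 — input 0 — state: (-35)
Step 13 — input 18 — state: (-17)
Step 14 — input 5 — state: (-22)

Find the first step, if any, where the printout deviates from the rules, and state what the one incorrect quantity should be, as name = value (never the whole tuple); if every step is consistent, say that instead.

1. acc = -8 + -20 = -28 (exactly as logged)
2. acc = -28 - -16 = -12 (consistent with the printout)
3. acc = -12 + 14 = 2 (in agreement)
4. acc = 2 - -19 = 21 (checks out)
5. acc = 21 + 13 = 34 (no discrepancy)
6. acc = 34 - -6 = 40 (agrees with the printout)
7. acc = 40 + 1 = 41 (this is not what the printout shows)
That makes step 7 the first incorrect line — acc = 41 is what it should show.

step 7, acc = 41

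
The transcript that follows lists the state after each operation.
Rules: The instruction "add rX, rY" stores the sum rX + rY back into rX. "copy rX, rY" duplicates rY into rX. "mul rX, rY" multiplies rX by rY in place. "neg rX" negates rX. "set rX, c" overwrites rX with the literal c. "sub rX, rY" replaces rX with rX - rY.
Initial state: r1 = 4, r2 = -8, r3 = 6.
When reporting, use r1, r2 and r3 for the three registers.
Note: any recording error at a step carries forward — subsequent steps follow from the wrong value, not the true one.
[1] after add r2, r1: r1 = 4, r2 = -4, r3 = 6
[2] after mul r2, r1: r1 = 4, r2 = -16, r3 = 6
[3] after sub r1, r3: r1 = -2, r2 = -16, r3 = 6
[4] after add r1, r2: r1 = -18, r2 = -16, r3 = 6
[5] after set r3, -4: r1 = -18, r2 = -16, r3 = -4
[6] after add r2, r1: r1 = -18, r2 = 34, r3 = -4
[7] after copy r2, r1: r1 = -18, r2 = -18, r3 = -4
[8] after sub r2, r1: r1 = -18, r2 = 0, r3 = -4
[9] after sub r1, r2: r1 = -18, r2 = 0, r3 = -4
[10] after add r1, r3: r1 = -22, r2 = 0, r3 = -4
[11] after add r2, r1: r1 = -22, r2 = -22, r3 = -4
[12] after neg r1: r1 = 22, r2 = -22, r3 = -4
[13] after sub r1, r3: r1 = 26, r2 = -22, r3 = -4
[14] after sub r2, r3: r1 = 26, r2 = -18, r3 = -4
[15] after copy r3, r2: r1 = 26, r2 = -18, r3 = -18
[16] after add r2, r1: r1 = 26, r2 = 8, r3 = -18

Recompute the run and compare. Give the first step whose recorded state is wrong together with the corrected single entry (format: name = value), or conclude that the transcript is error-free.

step 6, r2 = -34

Recomputing the run from the initial state:
step 1: r1 = 4, r2 = -4, r3 = 6
step 2: r1 = 4, r2 = -16, r3 = 6
step 3: r1 = -2, r2 = -16, r3 = 6
step 4: r1 = -18, r2 = -16, r3 = 6
step 5: r1 = -18, r2 = -16, r3 = -4
step 6: r1 = -18, r2 = -34, r3 = -4
step 7: r1 = -18, r2 = -18, r3 = -4
step 8: r1 = -18, r2 = 0, r3 = -4
step 9: r1 = -18, r2 = 0, r3 = -4
step 10: r1 = -22, r2 = 0, r3 = -4
step 11: r1 = -22, r2 = -22, r3 = -4
step 12: r1 = 22, r2 = -22, r3 = -4
step 13: r1 = 26, r2 = -22, r3 = -4
step 14: r1 = 26, r2 = -18, r3 = -4
step 15: r1 = 26, r2 = -18, r3 = -18
step 16: r1 = 26, r2 = 8, r3 = -18
The first disagreement with the transcript is at step 6, where the value should be r2 = -34.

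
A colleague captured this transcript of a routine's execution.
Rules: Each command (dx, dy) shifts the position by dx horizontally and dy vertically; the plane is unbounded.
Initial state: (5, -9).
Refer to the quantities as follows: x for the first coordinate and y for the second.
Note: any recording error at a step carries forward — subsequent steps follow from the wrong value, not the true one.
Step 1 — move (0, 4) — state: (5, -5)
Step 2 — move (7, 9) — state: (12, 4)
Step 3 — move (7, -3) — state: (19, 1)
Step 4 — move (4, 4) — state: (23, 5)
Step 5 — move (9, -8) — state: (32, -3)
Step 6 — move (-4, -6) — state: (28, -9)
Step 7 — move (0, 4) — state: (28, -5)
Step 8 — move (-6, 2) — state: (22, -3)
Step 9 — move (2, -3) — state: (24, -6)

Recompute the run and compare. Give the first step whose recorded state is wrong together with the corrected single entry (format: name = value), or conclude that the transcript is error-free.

no error

Recomputing the run from the initial state:
step 1: x = 5, y = -5
step 2: x = 12, y = 4
step 3: x = 19, y = 1
step 4: x = 23, y = 5
step 5: x = 32, y = -3
step 6: x = 28, y = -9
step 7: x = 28, y = -5
step 8: x = 22, y = -3
step 9: x = 24, y = -6
This matches the transcript at every step.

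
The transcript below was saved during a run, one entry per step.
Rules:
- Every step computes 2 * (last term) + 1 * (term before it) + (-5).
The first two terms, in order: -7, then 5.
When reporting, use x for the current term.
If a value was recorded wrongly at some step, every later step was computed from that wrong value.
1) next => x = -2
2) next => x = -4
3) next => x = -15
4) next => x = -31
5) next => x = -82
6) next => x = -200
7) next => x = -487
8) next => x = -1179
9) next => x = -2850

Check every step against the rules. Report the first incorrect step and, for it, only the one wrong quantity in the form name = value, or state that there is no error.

step 4, x = -39

step 1: x = 2*(5) + (1)*(-7) + (-5) = -2 -> matches
step 2: x = 2*(-2) + (1)*(5) + (-5) = -4 -> no discrepancy
step 3: x = 2*(-4) + (1)*(-2) + (-5) = -15 -> agrees with the transcript
step 4: x = 2*(-15) + (1)*(-4) + (-5) = -39 -> not what was recorded
Step 4 is the first one off; corrected, x = -39.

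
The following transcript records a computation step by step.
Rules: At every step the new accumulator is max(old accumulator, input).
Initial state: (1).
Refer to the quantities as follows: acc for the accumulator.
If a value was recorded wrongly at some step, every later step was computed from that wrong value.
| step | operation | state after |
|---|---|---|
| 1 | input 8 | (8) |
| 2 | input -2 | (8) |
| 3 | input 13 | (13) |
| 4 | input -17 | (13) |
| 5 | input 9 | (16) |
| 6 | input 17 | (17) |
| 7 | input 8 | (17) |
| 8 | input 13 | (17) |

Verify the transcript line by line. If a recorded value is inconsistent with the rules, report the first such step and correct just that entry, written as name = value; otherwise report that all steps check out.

Step 1: acc = max(1, 8) = 8 — agrees with the transcript.
Step 2: acc = max(8, -2) = 8 — checks out.
Step 3: acc = max(8, 13) = 13 — in agreement.
Step 4: acc = max(13, -17) = 13 — exactly as logged.
Step 5: acc = max(13, 9) = 13 — the recorded entry deviates here.
That makes step 5 the first incorrect line — acc = 13 is what it should show.

step 5, acc = 13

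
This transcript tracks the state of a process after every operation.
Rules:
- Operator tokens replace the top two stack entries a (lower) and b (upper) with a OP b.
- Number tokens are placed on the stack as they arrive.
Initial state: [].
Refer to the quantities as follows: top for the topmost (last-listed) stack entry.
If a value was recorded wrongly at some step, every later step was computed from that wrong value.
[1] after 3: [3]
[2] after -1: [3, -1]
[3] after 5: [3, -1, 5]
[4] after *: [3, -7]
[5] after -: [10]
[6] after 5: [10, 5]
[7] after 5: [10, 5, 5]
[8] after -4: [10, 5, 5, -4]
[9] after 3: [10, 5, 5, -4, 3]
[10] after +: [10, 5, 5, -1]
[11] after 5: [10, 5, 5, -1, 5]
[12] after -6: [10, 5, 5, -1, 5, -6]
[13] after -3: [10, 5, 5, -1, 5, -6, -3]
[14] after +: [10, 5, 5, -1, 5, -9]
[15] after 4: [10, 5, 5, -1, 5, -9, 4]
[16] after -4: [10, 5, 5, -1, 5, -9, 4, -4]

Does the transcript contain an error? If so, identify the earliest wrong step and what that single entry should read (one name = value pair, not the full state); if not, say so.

step 4, top = -5

1. push 3: top = 3 (in agreement)
2. push -1: top = -1 (same as recorded)
3. push 5: top = 5 (same as recorded)
4. -1 * 5 = -5 (this is not what the transcript shows)
Step 4 is the first one off; corrected, top = -5.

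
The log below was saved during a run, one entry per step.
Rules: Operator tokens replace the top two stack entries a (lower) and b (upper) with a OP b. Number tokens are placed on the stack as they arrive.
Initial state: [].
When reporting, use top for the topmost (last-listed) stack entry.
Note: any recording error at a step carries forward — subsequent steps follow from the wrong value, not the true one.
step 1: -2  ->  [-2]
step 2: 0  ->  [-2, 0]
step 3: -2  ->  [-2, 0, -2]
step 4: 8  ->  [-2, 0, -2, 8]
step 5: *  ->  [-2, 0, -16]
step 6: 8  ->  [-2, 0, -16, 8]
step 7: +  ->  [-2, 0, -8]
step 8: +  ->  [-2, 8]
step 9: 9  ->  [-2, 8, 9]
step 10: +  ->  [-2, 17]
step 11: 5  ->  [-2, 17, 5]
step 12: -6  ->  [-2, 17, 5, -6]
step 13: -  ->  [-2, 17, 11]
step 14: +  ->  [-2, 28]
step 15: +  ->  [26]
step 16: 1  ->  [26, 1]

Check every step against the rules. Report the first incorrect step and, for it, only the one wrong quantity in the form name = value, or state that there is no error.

Recomputing the run from the initial state:
step 1: [-2]
step 2: [-2, 0]
step 3: [-2, 0, -2]
step 4: [-2, 0, -2, 8]
step 5: [-2, 0, -16]
step 6: [-2, 0, -16, 8]
step 7: [-2, 0, -8]
step 8: [-2, -8]
step 9: [-2, -8, 9]
step 10: [-2, 1]
step 11: [-2, 1, 5]
step 12: [-2, 1, 5, -6]
step 13: [-2, 1, 11]
step 14: [-2, 12]
step 15: [10]
step 16: [10, 1]
The first disagreement with the log is at step 8, where the value should be top = -8.

step 8, top = -8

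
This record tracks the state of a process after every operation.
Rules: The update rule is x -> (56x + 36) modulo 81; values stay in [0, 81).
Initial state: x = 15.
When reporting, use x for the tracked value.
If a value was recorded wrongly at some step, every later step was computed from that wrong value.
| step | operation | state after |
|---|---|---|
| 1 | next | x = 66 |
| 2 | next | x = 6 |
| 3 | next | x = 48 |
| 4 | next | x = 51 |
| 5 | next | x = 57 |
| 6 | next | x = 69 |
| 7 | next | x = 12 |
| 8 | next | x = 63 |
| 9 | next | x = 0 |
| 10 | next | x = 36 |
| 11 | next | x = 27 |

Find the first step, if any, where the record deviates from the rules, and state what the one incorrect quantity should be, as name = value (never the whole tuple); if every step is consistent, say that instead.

step 8, x = 60

1. x = (56*15 + 36) mod 81 = 66 (checks out)
2. x = (56*66 + 36) mod 81 = 6 (in agreement)
3. x = (56*6 + 36) mod 81 = 48 (consistent with the record)
4. x = (56*48 + 36) mod 81 = 51 (in agreement)
5. x = (56*51 + 36) mod 81 = 57 (no discrepancy)
6. x = (56*57 + 36) mod 81 = 69 (no discrepancy)
7. x = (56*69 + 36) mod 81 = 12 (matches)
8. x = (56*12 + 36) mod 81 = 60 (the entry is off here)
First deviation found at step 8; the corrected entry is x = 60.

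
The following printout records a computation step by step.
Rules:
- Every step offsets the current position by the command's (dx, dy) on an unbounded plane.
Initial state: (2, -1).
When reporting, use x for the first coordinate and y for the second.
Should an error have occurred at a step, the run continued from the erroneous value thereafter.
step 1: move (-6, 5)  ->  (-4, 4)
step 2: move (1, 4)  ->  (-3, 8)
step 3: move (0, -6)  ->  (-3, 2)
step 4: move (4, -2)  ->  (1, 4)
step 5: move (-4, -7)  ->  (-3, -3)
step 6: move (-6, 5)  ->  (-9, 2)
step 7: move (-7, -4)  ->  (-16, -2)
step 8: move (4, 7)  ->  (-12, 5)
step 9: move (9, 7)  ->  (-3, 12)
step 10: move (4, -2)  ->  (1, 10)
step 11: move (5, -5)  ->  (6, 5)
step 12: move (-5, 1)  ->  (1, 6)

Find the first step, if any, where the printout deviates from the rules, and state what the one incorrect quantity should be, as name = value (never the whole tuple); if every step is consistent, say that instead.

step 4, y = 0

Recomputing the run from the initial state:
step 1: x = -4, y = 4
step 2: x = -3, y = 8
step 3: x = -3, y = 2
step 4: x = 1, y = 0
step 5: x = -3, y = -7
step 6: x = -9, y = -2
step 7: x = -16, y = -6
step 8: x = -12, y = 1
step 9: x = -3, y = 8
step 10: x = 1, y = 6
step 11: x = 6, y = 1
step 12: x = 1, y = 2
The first disagreement with the printout is at step 4, where the value should be y = 0.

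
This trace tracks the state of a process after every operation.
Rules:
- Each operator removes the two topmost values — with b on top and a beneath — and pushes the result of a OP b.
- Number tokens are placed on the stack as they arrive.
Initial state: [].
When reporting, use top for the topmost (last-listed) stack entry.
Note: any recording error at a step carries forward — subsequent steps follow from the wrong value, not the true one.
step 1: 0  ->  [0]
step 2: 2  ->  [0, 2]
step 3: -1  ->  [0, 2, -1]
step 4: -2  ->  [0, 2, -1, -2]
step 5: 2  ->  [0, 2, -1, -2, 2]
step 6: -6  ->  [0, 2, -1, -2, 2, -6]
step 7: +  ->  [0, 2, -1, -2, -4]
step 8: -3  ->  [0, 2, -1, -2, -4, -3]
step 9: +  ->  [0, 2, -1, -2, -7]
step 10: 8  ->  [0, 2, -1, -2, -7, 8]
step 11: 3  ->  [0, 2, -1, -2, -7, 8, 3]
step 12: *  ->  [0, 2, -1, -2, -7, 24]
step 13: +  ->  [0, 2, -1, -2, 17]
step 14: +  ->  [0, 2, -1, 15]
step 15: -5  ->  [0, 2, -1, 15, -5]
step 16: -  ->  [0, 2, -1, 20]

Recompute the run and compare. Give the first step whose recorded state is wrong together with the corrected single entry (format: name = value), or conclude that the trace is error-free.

no error

1. push 0: top = 0 (same as recorded)
2. push 2: top = 2 (same as recorded)
3. push -1: top = -1 (exactly as logged)
4. push -2: top = -2 (confirmed correct)
5. push 2: top = 2 (same as recorded)
6. push -6: top = -6 (in agreement)
7. 2 + -6 = -4 (consistent with the trace)
8. push -3: top = -3 (checks out)
9. -4 + -3 = -7 (same as recorded)
10. push 8: top = 8 (matches)
11. push 3: top = 3 (exactly as logged)
12. 8 * 3 = 24 (checks out)
13. -7 + 24 = 17 (confirmed correct)
14. -2 + 17 = 15 (no discrepancy)
15. push -5: top = -5 (verified)
16. 15 - -5 = 20 (matches)
All steps check out; nothing to correct.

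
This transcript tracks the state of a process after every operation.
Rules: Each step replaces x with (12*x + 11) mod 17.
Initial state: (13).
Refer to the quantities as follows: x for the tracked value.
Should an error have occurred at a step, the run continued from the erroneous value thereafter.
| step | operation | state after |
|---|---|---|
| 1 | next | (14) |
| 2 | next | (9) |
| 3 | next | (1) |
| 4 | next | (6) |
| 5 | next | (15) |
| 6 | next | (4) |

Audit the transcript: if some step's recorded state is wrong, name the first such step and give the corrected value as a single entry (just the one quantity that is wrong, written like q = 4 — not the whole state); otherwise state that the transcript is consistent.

step 1: x = (12*13 + 11) mod 17 = 14 -> exactly as logged
step 2: x = (12*14 + 11) mod 17 = 9 -> checks out
step 3: x = (12*9 + 11) mod 17 = 0 -> the transcript disagrees here
First incorrect step: 3; the correct value is x = 0.

step 3, x = 0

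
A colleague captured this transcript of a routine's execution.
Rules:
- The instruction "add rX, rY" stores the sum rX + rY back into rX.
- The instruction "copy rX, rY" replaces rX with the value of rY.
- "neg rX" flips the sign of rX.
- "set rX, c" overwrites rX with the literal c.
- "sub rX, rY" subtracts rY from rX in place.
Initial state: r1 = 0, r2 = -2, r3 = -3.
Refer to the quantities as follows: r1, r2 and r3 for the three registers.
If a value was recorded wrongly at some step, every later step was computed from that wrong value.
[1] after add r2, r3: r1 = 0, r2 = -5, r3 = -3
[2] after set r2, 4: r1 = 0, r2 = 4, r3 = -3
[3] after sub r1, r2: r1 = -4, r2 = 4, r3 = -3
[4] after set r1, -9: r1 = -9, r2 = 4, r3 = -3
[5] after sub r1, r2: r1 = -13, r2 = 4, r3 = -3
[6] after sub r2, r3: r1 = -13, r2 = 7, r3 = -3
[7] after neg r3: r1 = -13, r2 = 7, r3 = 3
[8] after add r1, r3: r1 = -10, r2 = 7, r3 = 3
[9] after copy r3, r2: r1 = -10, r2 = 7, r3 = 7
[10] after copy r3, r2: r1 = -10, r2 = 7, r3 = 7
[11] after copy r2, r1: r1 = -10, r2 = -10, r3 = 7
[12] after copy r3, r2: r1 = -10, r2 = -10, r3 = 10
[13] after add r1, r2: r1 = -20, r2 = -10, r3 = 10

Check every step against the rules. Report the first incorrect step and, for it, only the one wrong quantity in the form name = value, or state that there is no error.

Step 1: r2 = -2 + -3 = -5 — same as recorded.
Step 2: r2 = 4 — confirmed correct.
Step 3: r1 = 0 - 4 = -4 — checks out.
Step 4: r1 = -9 — matches.
Step 5: r1 = -9 - 4 = -13 — checks out.
Step 6: r2 = 4 - -3 = 7 — exactly as logged.
Step 7: r3 = -(-3) = 3 — consistent with the transcript.
Step 8: r1 = -13 + 3 = -10 — same as recorded.
Step 9: r3 = 7 — in agreement.
Step 10: r3 = 7 — confirmed correct.
Step 11: r2 = -10 — verified.
Step 12: r3 = -10 — a discrepancy with the transcript.
Step 12 is the first one off; corrected, r3 = -10.

step 12, r3 = -10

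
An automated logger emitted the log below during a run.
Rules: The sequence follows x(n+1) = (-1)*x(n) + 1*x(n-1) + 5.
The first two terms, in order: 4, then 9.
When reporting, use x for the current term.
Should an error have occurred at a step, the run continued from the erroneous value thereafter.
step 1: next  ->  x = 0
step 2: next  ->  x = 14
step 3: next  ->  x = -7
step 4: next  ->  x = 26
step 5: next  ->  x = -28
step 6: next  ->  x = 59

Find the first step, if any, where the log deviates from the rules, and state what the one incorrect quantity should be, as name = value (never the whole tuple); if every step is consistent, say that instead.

step 3, x = -9

Recomputing the run from the initial state:
step 1: x = 0
step 2: x = 14
step 3: x = -9
step 4: x = 28
step 5: x = -32
step 6: x = 65
The first disagreement with the log is at step 3, where the value should be x = -9.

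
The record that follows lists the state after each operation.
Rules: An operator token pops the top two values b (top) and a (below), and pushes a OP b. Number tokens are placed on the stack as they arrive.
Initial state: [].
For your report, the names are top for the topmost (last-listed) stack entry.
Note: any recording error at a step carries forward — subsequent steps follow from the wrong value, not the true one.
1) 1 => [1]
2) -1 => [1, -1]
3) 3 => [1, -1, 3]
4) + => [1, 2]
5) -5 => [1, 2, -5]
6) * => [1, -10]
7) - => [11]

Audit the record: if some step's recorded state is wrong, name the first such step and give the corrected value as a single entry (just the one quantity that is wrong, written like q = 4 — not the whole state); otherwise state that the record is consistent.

no error

step 1: push 1: top = 1 -> consistent with the record
step 2: push -1: top = -1 -> same as recorded
step 3: push 3: top = 3 -> confirmed correct
step 4: -1 + 3 = 2 -> verified
step 5: push -5: top = -5 -> in agreement
step 6: 2 * -5 = -10 -> checks out
step 7: 1 - -10 = 11 -> exactly as logged
All entries verified; no error found.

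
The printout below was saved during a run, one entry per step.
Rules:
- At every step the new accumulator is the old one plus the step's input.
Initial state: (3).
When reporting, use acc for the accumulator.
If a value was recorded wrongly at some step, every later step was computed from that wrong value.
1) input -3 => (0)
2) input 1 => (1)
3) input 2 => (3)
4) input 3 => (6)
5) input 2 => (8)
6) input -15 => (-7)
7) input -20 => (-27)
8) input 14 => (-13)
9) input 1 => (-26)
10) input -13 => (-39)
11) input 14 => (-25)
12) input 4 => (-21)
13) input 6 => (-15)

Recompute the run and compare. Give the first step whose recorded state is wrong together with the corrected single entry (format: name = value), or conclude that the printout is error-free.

Recomputing the run from the initial state:
step 1: acc = 0
step 2: acc = 1
step 3: acc = 3
step 4: acc = 6
step 5: acc = 8
step 6: acc = -7
step 7: acc = -27
step 8: acc = -13
step 9: acc = -12
step 10: acc = -25
step 11: acc = -11
step 12: acc = -7
step 13: acc = -1
The first disagreement with the printout is at step 9, where the value should be acc = -12.

step 9, acc = -12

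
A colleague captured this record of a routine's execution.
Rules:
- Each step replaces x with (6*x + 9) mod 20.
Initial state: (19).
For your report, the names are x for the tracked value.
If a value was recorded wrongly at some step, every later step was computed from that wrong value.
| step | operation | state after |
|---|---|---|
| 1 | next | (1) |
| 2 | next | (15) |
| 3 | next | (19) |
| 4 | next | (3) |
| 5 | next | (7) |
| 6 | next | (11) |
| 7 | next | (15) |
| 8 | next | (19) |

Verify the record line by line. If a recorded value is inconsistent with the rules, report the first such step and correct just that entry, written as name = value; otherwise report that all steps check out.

step 1, x = 3

Recomputing the run from the initial state:
step 1: x = 3
step 2: x = 7
step 3: x = 11
step 4: x = 15
step 5: x = 19
step 6: x = 3
step 7: x = 7
step 8: x = 11
The first disagreement with the record is at step 1, where the value should be x = 3.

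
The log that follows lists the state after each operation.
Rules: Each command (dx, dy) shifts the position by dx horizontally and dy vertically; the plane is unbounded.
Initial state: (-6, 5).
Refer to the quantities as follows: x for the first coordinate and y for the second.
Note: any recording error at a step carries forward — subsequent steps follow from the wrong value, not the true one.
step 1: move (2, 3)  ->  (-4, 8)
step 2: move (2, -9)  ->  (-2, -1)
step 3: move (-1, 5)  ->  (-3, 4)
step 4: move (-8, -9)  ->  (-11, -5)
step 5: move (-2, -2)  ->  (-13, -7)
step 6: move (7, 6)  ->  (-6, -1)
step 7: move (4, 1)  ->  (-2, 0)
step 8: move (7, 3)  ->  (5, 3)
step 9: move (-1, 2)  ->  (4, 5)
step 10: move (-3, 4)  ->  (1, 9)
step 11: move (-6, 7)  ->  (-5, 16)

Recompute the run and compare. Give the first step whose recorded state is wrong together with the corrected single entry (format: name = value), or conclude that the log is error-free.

no error

Step 1: x = -6 + (2) = -4, y = 5 + (3) = 8 — agrees with the log.
Step 2: x = -4 + (2) = -2, y = 8 + (-9) = -1 — same as recorded.
Step 3: x = -2 + (-1) = -3, y = -1 + (5) = 4 — confirmed correct.
Step 4: x = -3 + (-8) = -11, y = 4 + (-9) = -5 — same as recorded.
Step 5: x = -11 + (-2) = -13, y = -5 + (-2) = -7 — confirmed correct.
Step 6: x = -13 + (7) = -6, y = -7 + (6) = -1 — in agreement.
Step 7: x = -6 + (4) = -2, y = -1 + (1) = 0 — verified.
Step 8: x = -2 + (7) = 5, y = 0 + (3) = 3 — in agreement.
Step 9: x = 5 + (-1) = 4, y = 3 + (2) = 5 — same as recorded.
Step 10: x = 4 + (-3) = 1, y = 5 + (4) = 9 — in agreement.
Step 11: x = 1 + (-6) = -5, y = 9 + (7) = 16 — no discrepancy.
The whole run recomputes cleanly — no discrepancies.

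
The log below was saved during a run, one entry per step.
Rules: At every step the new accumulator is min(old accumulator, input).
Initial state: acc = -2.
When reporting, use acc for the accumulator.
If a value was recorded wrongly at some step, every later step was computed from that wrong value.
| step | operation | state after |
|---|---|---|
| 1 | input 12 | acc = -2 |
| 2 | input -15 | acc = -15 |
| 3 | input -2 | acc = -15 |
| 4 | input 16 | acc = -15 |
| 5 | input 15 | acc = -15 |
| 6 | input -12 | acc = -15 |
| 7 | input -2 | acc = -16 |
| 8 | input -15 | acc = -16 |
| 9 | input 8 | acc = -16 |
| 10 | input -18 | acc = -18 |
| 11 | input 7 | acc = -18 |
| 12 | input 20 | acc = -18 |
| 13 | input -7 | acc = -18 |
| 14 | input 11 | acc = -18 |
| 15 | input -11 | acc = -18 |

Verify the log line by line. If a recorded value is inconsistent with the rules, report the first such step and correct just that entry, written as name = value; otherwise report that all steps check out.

step 7, acc = -15

Recomputing the run from the initial state:
step 1: acc = -2
step 2: acc = -15
step 3: acc = -15
step 4: acc = -15
step 5: acc = -15
step 6: acc = -15
step 7: acc = -15
step 8: acc = -15
step 9: acc = -15
step 10: acc = -18
step 11: acc = -18
step 12: acc = -18
step 13: acc = -18
step 14: acc = -18
step 15: acc = -18
The first disagreement with the log is at step 7, where the value should be acc = -15.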